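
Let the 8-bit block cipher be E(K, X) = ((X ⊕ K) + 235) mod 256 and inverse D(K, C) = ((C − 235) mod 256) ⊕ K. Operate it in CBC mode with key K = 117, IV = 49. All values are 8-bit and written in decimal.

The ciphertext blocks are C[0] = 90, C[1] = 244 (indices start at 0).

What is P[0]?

P[0] = 43

CBC decryption: P_i = D(K, C_i) ⊕ C_{i−1}, with C_{−1} = IV.
P[0]: D(K, 90) = 26; 26 ⊕ 49 = 43.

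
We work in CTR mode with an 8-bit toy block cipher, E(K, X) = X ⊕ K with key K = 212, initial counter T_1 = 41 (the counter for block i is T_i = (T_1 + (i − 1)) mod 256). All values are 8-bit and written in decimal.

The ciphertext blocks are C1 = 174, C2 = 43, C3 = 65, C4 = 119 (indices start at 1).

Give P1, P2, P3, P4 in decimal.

P1 = 83, P2 = 213, P3 = 190, P4 = 143

CTR decryption: S_i = E(K, T_i) where T_i is the counter for block i; P_i = C_i ⊕ S_i.
P1: T = 41, S = E(K, T) = 253; 174 ⊕ 253 = 83.
P2: T = 42, S = E(K, T) = 254; 43 ⊕ 254 = 213.
P3: T = 43, S = E(K, T) = 255; 65 ⊕ 255 = 190.
P4: T = 44, S = E(K, T) = 248; 119 ⊕ 248 = 143.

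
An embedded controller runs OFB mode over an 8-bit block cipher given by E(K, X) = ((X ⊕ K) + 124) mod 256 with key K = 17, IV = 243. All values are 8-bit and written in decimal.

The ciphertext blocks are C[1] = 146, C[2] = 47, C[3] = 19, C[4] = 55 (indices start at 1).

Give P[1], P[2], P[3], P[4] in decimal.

P[1] = 204, P[2] = 228, P[3] = 69, P[4] = 244

OFB decryption: S_i = E(K, S_{i−1}) with S_{0} = IV; P_i = C_i ⊕ S_i.
P[1]: S = E(K, 243) = 94; 146 ⊕ 94 = 204.
P[2]: S = E(K, 94) = 203; 47 ⊕ 203 = 228.
P[3]: S = E(K, 203) = 86; 19 ⊕ 86 = 69.
P[4]: S = E(K, 86) = 195; 55 ⊕ 195 = 244.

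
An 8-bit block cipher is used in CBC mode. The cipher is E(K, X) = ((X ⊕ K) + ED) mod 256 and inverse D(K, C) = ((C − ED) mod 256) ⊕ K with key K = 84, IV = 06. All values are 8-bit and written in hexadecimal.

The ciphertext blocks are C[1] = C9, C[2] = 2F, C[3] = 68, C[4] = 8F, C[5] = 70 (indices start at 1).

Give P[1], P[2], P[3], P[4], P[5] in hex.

CBC decryption: P_i = D(K, C_i) ⊕ C_{i−1}, with C_{0} = IV.
P[1]: D(K, C9) = 58; 58 ⊕ 06 = 5E.
P[2]: D(K, 2F) = C6; C6 ⊕ C9 = 0F.
P[3]: D(K, 68) = FF; FF ⊕ 2F = D0.
P[4]: D(K, 8F) = 26; 26 ⊕ 68 = 4E.
P[5]: D(K, 70) = 07; 07 ⊕ 8F = 88.

P[1] = 5E, P[2] = 0F, P[3] = D0, P[4] = 4E, P[5] = 88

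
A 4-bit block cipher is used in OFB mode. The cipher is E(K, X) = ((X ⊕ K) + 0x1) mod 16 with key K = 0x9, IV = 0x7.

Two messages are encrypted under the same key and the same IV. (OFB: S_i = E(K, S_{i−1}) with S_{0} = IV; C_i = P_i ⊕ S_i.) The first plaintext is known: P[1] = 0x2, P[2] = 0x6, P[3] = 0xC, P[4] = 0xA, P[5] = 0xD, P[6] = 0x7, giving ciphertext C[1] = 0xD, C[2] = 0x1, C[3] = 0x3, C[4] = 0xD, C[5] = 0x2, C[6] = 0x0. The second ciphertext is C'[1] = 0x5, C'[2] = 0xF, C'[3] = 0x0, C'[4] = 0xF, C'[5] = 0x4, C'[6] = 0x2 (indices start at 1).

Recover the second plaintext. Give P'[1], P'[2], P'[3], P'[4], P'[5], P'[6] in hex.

In OFB with a reused IV, both messages share the same keystream S_i, so C_i ⊕ C'_i = P_i ⊕ P'_i and thus P'_i = P_i ⊕ C_i ⊕ C'_i.
P'[1]: 0x2 ⊕ 0xD ⊕ 0x5 = 0xA.
P'[2]: 0x6 ⊕ 0x1 ⊕ 0xF = 0x8.
P'[3]: 0xC ⊕ 0x3 ⊕ 0x0 = 0xF.
P'[4]: 0xA ⊕ 0xD ⊕ 0xF = 0x8.
P'[5]: 0xD ⊕ 0x2 ⊕ 0x4 = 0xB.
P'[6]: 0x7 ⊕ 0x0 ⊕ 0x2 = 0x5.

P'[1] = 0xA, P'[2] = 0x8, P'[3] = 0xF, P'[4] = 0x8, P'[5] = 0xB, P'[6] = 0x5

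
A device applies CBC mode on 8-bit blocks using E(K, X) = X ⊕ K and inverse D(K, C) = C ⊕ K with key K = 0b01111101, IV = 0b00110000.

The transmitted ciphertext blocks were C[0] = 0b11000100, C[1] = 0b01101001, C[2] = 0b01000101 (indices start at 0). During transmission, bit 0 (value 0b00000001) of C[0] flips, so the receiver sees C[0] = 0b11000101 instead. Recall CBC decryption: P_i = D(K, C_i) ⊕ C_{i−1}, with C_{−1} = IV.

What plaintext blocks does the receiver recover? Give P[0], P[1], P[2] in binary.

Only C[0] changed, to 0b11000101. In CBC, a change in C_i garbles P_i and flips the same bit in P_{i+1}. Decrypting the received ciphertext:
P[0]: D(K, 0b11000101) = 0b10111000; 0b10111000 ⊕ 0b00110000 = 0b10001000.
P[1]: D(K, 0b01101001) = 0b00010100; 0b00010100 ⊕ 0b11000101 = 0b11010001.
P[2]: D(K, 0b01000101) = 0b00111000; 0b00111000 ⊕ 0b01101001 = 0b01010001.
Blocks that differ from the original plaintext: P[0], P[1].

P[0] = 0b10001000, P[1] = 0b11010001, P[2] = 0b01010001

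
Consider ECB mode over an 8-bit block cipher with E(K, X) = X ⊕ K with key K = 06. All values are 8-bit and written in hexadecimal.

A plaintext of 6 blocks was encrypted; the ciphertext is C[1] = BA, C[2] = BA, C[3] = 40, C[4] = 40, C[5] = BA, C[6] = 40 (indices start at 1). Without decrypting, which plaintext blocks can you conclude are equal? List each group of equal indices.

P[1] = P[2] = P[5]; P[3] = P[4] = P[6]

ECB encrypts each block independently with the same key, so equal ciphertext blocks imply equal plaintext blocks.
C[1] = C[2] = C[5] = BA, so P[1] = P[2] = P[5].
C[3] = C[4] = C[6] = 40, so P[3] = P[4] = P[6].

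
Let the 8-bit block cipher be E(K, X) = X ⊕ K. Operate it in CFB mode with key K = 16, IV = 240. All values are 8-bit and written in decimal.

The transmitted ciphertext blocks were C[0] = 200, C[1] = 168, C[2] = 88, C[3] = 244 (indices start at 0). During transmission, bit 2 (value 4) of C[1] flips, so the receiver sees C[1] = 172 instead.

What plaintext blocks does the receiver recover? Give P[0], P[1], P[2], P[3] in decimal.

CFB decryption: P_i = C_i ⊕ E(K, C_{i−1}), with C_{−1} = IV.
Only C[1] changed, to 172. In CFB, a change in C_i flips the same bit in P_i and garbles P_{i+1}. Decrypting the received ciphertext:
P[0]: E(K, 240) = 224; 200 ⊕ 224 = 40.
P[1]: E(K, 200) = 216; 172 ⊕ 216 = 116.
P[2]: E(K, 172) = 188; 88 ⊕ 188 = 228.
P[3]: E(K, 88) = 72; 244 ⊕ 72 = 188.
Blocks that differ from the original plaintext: P[1], P[2].

P[0] = 40, P[1] = 116, P[2] = 228, P[3] = 188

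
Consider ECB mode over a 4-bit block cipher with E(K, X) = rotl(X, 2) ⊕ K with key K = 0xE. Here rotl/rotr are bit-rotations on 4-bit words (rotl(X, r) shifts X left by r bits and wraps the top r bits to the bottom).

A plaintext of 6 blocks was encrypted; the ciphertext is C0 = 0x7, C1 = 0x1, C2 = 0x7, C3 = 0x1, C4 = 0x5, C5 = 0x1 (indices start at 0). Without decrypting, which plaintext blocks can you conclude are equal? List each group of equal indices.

P0 = P2; P1 = P3 = P5

ECB encrypts each block independently with the same key, so equal ciphertext blocks imply equal plaintext blocks.
C0 = C2 = 0x7, so P0 = P2.
C1 = C3 = C5 = 0x1, so P1 = P3 = P5.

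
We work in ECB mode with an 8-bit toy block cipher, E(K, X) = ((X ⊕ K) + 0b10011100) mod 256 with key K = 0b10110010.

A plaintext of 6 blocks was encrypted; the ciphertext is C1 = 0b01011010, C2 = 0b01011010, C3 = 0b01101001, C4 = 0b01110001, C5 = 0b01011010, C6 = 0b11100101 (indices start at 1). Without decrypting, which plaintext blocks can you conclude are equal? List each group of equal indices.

ECB encrypts each block independently with the same key, so equal ciphertext blocks imply equal plaintext blocks.
C1 = C2 = C5 = 0b01011010, so P1 = P2 = P5.

P1 = P2 = P5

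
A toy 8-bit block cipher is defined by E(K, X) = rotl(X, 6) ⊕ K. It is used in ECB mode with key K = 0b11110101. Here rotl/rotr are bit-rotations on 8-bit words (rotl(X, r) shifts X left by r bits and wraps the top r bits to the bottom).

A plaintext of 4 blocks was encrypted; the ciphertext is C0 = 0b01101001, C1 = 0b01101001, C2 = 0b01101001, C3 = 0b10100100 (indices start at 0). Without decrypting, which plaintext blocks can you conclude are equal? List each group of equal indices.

ECB encrypts each block independently with the same key, so equal ciphertext blocks imply equal plaintext blocks.
C0 = C1 = C2 = 0b01101001, so P0 = P1 = P2.

P0 = P1 = P2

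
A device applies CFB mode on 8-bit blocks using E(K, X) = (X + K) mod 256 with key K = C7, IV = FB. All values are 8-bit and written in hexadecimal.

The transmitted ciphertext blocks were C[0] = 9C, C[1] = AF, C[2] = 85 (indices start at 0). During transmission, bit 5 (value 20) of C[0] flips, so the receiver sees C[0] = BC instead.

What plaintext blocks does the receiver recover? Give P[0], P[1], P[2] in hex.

P[0] = 7E, P[1] = 2C, P[2] = F3

CFB decryption: P_i = C_i ⊕ E(K, C_{i−1}), with C_{−1} = IV.
Only C[0] changed, to BC. In CFB, a change in C_i flips the same bit in P_i and garbles P_{i+1}. Decrypting the received ciphertext:
P[0]: E(K, FB) = C2; BC ⊕ C2 = 7E.
P[1]: E(K, BC) = 83; AF ⊕ 83 = 2C.
P[2]: E(K, AF) = 76; 85 ⊕ 76 = F3.
Blocks that differ from the original plaintext: P[0], P[1].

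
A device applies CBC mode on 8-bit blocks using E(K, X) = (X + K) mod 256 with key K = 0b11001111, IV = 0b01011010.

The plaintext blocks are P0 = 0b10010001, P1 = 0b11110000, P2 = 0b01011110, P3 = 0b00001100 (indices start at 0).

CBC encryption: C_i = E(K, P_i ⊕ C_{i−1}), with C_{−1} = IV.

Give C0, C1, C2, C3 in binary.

C0: P0 ⊕ 0b01011010 = 0b11001011; E(K, 0b11001011) = 0b10011010.
C1: P1 ⊕ 0b10011010 = 0b01101010; E(K, 0b01101010) = 0b00111001.
C2: P2 ⊕ 0b00111001 = 0b01100111; E(K, 0b01100111) = 0b00110110.
C3: P3 ⊕ 0b00110110 = 0b00111010; E(K, 0b00111010) = 0b00001001.

C0 = 0b10011010, C1 = 0b00111001, C2 = 0b00110110, C3 = 0b00001001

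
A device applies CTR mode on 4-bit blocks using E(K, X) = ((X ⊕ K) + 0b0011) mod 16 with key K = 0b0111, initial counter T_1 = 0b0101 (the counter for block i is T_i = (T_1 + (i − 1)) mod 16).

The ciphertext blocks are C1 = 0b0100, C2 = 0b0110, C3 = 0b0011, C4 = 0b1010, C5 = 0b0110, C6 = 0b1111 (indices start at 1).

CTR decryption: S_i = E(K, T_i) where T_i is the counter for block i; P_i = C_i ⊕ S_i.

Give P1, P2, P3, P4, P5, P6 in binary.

P1 = 0b0001, P2 = 0b0010, P3 = 0b0000, P4 = 0b1000, P5 = 0b0111, P6 = 0b1111

P1: T = 0b0101, S = E(K, T) = 0b0101; 0b0100 ⊕ 0b0101 = 0b0001.
P2: T = 0b0110, S = E(K, T) = 0b0100; 0b0110 ⊕ 0b0100 = 0b0010.
P3: T = 0b0111, S = E(K, T) = 0b0011; 0b0011 ⊕ 0b0011 = 0b0000.
P4: T = 0b1000, S = E(K, T) = 0b0010; 0b1010 ⊕ 0b0010 = 0b1000.
P5: T = 0b1001, S = E(K, T) = 0b0001; 0b0110 ⊕ 0b0001 = 0b0111.
P6: T = 0b1010, S = E(K, T) = 0b0000; 0b1111 ⊕ 0b0000 = 0b1111.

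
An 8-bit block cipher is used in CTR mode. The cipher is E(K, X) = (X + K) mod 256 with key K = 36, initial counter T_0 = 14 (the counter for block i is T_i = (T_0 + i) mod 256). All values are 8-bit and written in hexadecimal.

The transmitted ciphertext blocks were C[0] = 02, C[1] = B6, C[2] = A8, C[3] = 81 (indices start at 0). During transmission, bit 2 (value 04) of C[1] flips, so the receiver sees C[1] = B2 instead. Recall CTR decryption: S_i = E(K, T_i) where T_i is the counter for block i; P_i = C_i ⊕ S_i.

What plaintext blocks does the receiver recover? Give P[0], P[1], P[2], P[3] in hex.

P[0] = 48, P[1] = F9, P[2] = E4, P[3] = CC

Only C[1] changed, to B2. In CTR, a change in C_i flips the same bit in P_i only; the keystream is unaffected. Decrypting the received ciphertext:
P[0]: T = 14, S = E(K, T) = 4A; 02 ⊕ 4A = 48.
P[1]: T = 15, S = E(K, T) = 4B; B2 ⊕ 4B = F9.
P[2]: T = 16, S = E(K, T) = 4C; A8 ⊕ 4C = E4.
P[3]: T = 17, S = E(K, T) = 4D; 81 ⊕ 4D = CC.
Blocks that differ from the original plaintext: P[1].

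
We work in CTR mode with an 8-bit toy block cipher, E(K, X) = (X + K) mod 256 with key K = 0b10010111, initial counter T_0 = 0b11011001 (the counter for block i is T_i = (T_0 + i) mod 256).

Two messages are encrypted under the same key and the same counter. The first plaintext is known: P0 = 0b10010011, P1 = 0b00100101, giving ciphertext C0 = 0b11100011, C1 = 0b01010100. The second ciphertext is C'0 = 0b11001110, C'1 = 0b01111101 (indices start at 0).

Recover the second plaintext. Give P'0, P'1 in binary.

In CTR with a reused counter, both messages share the same keystream S_i, so C_i ⊕ C'_i = P_i ⊕ P'_i and thus P'_i = P_i ⊕ C_i ⊕ C'_i.
P'0: 0b10010011 ⊕ 0b11100011 ⊕ 0b11001110 = 0b10111110.
P'1: 0b00100101 ⊕ 0b01010100 ⊕ 0b01111101 = 0b00001100.

P'0 = 0b10111110, P'1 = 0b00001100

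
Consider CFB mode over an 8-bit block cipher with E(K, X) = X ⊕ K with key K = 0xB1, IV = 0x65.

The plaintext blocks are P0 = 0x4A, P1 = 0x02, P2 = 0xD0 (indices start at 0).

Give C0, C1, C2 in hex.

C0 = 0x9E, C1 = 0x2D, C2 = 0x4C

CFB encryption: C_i = P_i ⊕ E(K, C_{i−1}), with C_{−1} = IV.
C0: E(K, 0x65) = 0xD4; 0x4A ⊕ 0xD4 = 0x9E.
C1: E(K, 0x9E) = 0x2F; 0x02 ⊕ 0x2F = 0x2D.
C2: E(K, 0x2D) = 0x9C; 0xD0 ⊕ 0x9C = 0x4C.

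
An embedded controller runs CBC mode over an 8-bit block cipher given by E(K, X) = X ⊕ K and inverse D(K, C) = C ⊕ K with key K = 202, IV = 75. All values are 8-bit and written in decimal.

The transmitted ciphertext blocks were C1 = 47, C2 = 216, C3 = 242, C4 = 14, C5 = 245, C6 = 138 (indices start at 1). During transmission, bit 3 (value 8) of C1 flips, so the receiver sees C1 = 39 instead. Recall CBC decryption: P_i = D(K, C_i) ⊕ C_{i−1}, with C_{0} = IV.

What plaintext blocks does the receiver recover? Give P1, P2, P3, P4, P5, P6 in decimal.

P1 = 166, P2 = 53, P3 = 224, P4 = 54, P5 = 49, P6 = 181

Only C1 changed, to 39. In CBC, a change in C_i garbles P_i and flips the same bit in P_{i+1}. Decrypting the received ciphertext:
P1: D(K, 39) = 237; 237 ⊕ 75 = 166.
P2: D(K, 216) = 18; 18 ⊕ 39 = 53.
P3: D(K, 242) = 56; 56 ⊕ 216 = 224.
P4: D(K, 14) = 196; 196 ⊕ 242 = 54.
P5: D(K, 245) = 63; 63 ⊕ 14 = 49.
P6: D(K, 138) = 64; 64 ⊕ 245 = 181.
Blocks that differ from the original plaintext: P1, P2.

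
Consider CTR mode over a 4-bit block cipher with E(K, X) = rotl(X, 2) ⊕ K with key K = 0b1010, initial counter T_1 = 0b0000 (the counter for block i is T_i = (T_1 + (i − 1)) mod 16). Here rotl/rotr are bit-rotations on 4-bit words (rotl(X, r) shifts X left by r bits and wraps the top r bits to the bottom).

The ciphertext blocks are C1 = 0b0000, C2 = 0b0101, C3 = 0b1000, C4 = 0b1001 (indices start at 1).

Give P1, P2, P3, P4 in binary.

CTR decryption: S_i = E(K, T_i) where T_i is the counter for block i; P_i = C_i ⊕ S_i.
P1: T = 0b0000, S = E(K, T) = 0b1010; 0b0000 ⊕ 0b1010 = 0b1010.
P2: T = 0b0001, S = E(K, T) = 0b1110; 0b0101 ⊕ 0b1110 = 0b1011.
P3: T = 0b0010, S = E(K, T) = 0b0010; 0b1000 ⊕ 0b0010 = 0b1010.
P4: T = 0b0011, S = E(K, T) = 0b0110; 0b1001 ⊕ 0b0110 = 0b1111.

P1 = 0b1010, P2 = 0b1011, P3 = 0b1010, P4 = 0b1111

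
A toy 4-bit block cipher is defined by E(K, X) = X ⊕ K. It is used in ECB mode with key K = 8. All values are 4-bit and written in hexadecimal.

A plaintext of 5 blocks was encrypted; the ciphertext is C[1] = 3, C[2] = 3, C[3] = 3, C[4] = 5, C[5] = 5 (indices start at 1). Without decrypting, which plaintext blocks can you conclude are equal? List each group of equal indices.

P[1] = P[2] = P[3]; P[4] = P[5]

ECB encrypts each block independently with the same key, so equal ciphertext blocks imply equal plaintext blocks.
C[1] = C[2] = C[3] = 3, so P[1] = P[2] = P[3].
C[4] = C[5] = 5, so P[4] = P[5].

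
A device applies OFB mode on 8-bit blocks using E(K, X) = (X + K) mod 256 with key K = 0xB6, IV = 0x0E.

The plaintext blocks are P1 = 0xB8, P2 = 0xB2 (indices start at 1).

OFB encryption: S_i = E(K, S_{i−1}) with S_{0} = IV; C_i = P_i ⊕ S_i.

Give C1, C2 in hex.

C1: S = E(K, 0x0E) = 0xC4; 0xB8 ⊕ 0xC4 = 0x7C.
C2: S = E(K, 0xC4) = 0x7A; 0xB2 ⊕ 0x7A = 0xC8.

C1 = 0x7C, C2 = 0xC8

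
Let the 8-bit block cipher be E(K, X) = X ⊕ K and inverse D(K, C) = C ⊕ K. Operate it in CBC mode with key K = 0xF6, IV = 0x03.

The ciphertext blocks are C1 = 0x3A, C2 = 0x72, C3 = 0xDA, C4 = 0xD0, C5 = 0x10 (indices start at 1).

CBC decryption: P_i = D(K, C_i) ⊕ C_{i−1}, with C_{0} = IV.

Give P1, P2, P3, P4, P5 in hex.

P1: D(K, 0x3A) = 0xCC; 0xCC ⊕ 0x03 = 0xCF.
P2: D(K, 0x72) = 0x84; 0x84 ⊕ 0x3A = 0xBE.
P3: D(K, 0xDA) = 0x2C; 0x2C ⊕ 0x72 = 0x5E.
P4: D(K, 0xD0) = 0x26; 0x26 ⊕ 0xDA = 0xFC.
P5: D(K, 0x10) = 0xE6; 0xE6 ⊕ 0xD0 = 0x36.

P1 = 0xCF, P2 = 0xBE, P3 = 0x5E, P4 = 0xFC, P5 = 0x36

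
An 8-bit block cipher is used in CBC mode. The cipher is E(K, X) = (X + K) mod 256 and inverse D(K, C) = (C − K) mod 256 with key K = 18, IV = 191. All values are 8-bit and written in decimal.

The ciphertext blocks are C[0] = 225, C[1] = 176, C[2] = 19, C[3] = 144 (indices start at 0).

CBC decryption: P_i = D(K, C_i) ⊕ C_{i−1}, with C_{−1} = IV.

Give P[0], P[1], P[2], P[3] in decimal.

P[0]: D(K, 225) = 207; 207 ⊕ 191 = 112.
P[1]: D(K, 176) = 158; 158 ⊕ 225 = 127.
P[2]: D(K, 19) = 1; 1 ⊕ 176 = 177.
P[3]: D(K, 144) = 126; 126 ⊕ 19 = 109.

P[0] = 112, P[1] = 127, P[2] = 177, P[3] = 109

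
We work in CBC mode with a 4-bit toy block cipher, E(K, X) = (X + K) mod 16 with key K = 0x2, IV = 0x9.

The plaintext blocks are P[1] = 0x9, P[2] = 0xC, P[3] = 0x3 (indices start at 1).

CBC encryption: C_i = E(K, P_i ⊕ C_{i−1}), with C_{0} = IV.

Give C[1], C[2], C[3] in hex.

C[1]: P[1] ⊕ 0x9 = 0x0; E(K, 0x0) = 0x2.
C[2]: P[2] ⊕ 0x2 = 0xE; E(K, 0xE) = 0x0.
C[3]: P[3] ⊕ 0x0 = 0x3; E(K, 0x3) = 0x5.

C[1] = 0x2, C[2] = 0x0, C[3] = 0x5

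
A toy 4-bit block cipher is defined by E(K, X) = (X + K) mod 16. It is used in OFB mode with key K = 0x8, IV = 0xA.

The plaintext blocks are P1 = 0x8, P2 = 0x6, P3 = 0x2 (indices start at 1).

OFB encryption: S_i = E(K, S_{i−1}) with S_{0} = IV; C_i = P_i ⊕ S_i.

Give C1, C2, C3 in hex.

C1 = 0xA, C2 = 0xC, C3 = 0x0

C1: S = E(K, 0xA) = 0x2; 0x8 ⊕ 0x2 = 0xA.
C2: S = E(K, 0x2) = 0xA; 0x6 ⊕ 0xA = 0xC.
C3: S = E(K, 0xA) = 0x2; 0x2 ⊕ 0x2 = 0x0.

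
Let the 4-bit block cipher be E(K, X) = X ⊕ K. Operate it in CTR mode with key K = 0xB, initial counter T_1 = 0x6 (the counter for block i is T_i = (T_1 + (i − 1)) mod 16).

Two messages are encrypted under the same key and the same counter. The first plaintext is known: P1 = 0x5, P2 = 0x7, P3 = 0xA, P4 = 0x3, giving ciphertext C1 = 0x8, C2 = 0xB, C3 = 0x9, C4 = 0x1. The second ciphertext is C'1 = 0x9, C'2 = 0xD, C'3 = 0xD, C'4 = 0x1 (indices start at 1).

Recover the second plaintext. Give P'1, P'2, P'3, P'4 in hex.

P'1 = 0x4, P'2 = 0x1, P'3 = 0xE, P'4 = 0x3

In CTR with a reused counter, both messages share the same keystream S_i, so C_i ⊕ C'_i = P_i ⊕ P'_i and thus P'_i = P_i ⊕ C_i ⊕ C'_i.
P'1: 0x5 ⊕ 0x8 ⊕ 0x9 = 0x4.
P'2: 0x7 ⊕ 0xB ⊕ 0xD = 0x1.
P'3: 0xA ⊕ 0x9 ⊕ 0xD = 0xE.
P'4: 0x3 ⊕ 0x1 ⊕ 0x1 = 0x3.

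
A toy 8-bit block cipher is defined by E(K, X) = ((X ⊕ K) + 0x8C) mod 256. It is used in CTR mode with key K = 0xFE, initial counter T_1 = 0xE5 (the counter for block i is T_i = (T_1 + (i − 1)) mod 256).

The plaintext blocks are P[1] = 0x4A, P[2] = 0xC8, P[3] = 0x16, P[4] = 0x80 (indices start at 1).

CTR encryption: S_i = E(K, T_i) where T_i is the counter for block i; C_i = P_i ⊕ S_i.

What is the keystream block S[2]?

0xA4

C[1]: T = 0xE5, S = E(K, T) = 0xA7; 0x4A ⊕ 0xA7 = 0xED.
C[2]: T = 0xE6, S = E(K, T) = 0xA4; 0xC8 ⊕ 0xA4 = 0x6C.
So S[2] = 0xA4.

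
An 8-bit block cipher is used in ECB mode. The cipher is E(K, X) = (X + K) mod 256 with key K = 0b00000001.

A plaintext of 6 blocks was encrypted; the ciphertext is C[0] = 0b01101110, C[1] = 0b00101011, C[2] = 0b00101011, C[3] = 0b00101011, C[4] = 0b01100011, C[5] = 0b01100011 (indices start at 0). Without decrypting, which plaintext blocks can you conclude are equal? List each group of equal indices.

ECB encrypts each block independently with the same key, so equal ciphertext blocks imply equal plaintext blocks.
C[1] = C[2] = C[3] = 0b00101011, so P[1] = P[2] = P[3].
C[4] = C[5] = 0b01100011, so P[4] = P[5].

P[1] = P[2] = P[3]; P[4] = P[5]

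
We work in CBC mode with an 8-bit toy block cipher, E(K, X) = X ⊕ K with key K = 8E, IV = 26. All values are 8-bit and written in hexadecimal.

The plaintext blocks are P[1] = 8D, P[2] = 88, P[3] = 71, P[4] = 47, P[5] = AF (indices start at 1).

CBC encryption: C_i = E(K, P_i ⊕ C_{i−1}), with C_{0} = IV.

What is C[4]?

C[1]: P[1] ⊕ 26 = AB; E(K, AB) = 25.
C[2]: P[2] ⊕ 25 = AD; E(K, AD) = 23.
C[3]: P[3] ⊕ 23 = 52; E(K, 52) = DC.
C[4]: P[4] ⊕ DC = 9B; E(K, 9B) = 15.

C[4] = 15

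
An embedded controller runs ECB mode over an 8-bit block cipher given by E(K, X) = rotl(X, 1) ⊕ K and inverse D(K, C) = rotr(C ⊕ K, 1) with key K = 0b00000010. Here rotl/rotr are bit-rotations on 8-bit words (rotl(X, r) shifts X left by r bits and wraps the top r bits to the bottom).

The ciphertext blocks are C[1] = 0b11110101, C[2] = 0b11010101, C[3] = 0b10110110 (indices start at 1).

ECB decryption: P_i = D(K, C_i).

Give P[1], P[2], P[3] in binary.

P[1]: D(K, 0b11110101) = 0b11111011.
P[2]: D(K, 0b11010101) = 0b11101011.
P[3]: D(K, 0b10110110) = 0b01011010.

P[1] = 0b11111011, P[2] = 0b11101011, P[3] = 0b01011010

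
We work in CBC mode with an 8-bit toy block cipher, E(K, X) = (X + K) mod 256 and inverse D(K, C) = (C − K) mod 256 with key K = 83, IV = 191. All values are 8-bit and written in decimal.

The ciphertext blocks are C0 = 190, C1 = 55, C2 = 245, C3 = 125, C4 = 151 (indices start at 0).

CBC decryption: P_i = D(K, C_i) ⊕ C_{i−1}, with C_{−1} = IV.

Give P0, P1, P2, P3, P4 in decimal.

P0: D(K, 190) = 107; 107 ⊕ 191 = 212.
P1: D(K, 55) = 228; 228 ⊕ 190 = 90.
P2: D(K, 245) = 162; 162 ⊕ 55 = 149.
P3: D(K, 125) = 42; 42 ⊕ 245 = 223.
P4: D(K, 151) = 68; 68 ⊕ 125 = 57.

P0 = 212, P1 = 90, P2 = 149, P3 = 223, P4 = 57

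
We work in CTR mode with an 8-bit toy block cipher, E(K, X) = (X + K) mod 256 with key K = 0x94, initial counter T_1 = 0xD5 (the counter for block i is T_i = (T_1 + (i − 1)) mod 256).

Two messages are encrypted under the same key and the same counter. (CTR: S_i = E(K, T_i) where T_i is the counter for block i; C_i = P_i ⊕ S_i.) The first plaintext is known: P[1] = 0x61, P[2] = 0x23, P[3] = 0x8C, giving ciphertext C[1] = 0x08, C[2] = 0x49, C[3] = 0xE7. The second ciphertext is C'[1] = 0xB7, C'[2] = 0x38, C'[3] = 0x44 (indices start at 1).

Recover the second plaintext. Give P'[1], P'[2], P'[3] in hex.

In CTR with a reused counter, both messages share the same keystream S_i, so C_i ⊕ C'_i = P_i ⊕ P'_i and thus P'_i = P_i ⊕ C_i ⊕ C'_i.
P'[1]: 0x61 ⊕ 0x08 ⊕ 0xB7 = 0xDE.
P'[2]: 0x23 ⊕ 0x49 ⊕ 0x38 = 0x52.
P'[3]: 0x8C ⊕ 0xE7 ⊕ 0x44 = 0x2F.

P'[1] = 0xDE, P'[2] = 0x52, P'[3] = 0x2F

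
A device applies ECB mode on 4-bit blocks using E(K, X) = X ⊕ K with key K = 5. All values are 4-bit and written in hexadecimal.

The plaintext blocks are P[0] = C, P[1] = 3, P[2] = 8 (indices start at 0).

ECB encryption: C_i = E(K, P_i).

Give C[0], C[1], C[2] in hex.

C[0] = 9, C[1] = 6, C[2] = D

C[0]: E(K, C) = 9.
C[1]: E(K, 3) = 6.
C[2]: E(K, 8) = D.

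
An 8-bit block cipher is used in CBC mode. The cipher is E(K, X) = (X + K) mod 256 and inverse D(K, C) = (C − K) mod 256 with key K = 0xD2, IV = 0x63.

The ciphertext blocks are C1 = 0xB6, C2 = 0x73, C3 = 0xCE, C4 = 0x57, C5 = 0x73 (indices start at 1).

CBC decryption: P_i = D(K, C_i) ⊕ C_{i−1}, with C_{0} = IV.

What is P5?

P5: D(K, 0x73) = 0xA1; 0xA1 ⊕ 0x57 = 0xF6.

P5 = 0xF6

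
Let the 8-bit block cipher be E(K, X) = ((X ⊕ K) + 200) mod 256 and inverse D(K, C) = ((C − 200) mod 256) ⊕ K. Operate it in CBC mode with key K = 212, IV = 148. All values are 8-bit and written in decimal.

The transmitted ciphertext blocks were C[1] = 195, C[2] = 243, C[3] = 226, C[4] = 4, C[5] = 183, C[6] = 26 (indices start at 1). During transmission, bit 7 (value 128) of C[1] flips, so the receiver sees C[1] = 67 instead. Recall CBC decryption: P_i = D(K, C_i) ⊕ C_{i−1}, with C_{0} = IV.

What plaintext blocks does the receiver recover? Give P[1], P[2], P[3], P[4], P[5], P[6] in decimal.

P[1] = 59, P[2] = 188, P[3] = 61, P[4] = 10, P[5] = 63, P[6] = 49

Only C[1] changed, to 67. In CBC, a change in C_i garbles P_i and flips the same bit in P_{i+1}. Decrypting the received ciphertext:
P[1]: D(K, 67) = 175; 175 ⊕ 148 = 59.
P[2]: D(K, 243) = 255; 255 ⊕ 67 = 188.
P[3]: D(K, 226) = 206; 206 ⊕ 243 = 61.
P[4]: D(K, 4) = 232; 232 ⊕ 226 = 10.
P[5]: D(K, 183) = 59; 59 ⊕ 4 = 63.
P[6]: D(K, 26) = 134; 134 ⊕ 183 = 49.
Blocks that differ from the original plaintext: P[1], P[2].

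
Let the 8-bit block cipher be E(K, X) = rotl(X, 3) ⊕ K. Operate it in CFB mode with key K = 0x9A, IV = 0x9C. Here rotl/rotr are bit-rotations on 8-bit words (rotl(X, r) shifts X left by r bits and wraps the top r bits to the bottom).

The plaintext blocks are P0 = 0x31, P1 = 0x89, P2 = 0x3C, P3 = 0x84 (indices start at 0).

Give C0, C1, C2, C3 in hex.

CFB encryption: C_i = P_i ⊕ E(K, C_{i−1}), with C_{−1} = IV.
C0: E(K, 0x9C) = 0x7E; 0x31 ⊕ 0x7E = 0x4F.
C1: E(K, 0x4F) = 0xE0; 0x89 ⊕ 0xE0 = 0x69.
C2: E(K, 0x69) = 0xD1; 0x3C ⊕ 0xD1 = 0xED.
C3: E(K, 0xED) = 0xF5; 0x84 ⊕ 0xF5 = 0x71.

C0 = 0x4F, C1 = 0x69, C2 = 0xED, C3 = 0x71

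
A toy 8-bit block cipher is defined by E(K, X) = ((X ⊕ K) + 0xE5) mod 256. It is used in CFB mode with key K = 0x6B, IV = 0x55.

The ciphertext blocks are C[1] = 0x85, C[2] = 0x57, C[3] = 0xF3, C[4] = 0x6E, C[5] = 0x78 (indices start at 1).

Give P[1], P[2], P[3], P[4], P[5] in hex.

P[1] = 0xA6, P[2] = 0x84, P[3] = 0xD2, P[4] = 0x13, P[5] = 0x92

CFB decryption: P_i = C_i ⊕ E(K, C_{i−1}), with C_{0} = IV.
P[1]: E(K, 0x55) = 0x23; 0x85 ⊕ 0x23 = 0xA6.
P[2]: E(K, 0x85) = 0xD3; 0x57 ⊕ 0xD3 = 0x84.
P[3]: E(K, 0x57) = 0x21; 0xF3 ⊕ 0x21 = 0xD2.
P[4]: E(K, 0xF3) = 0x7D; 0x6E ⊕ 0x7D = 0x13.
P[5]: E(K, 0x6E) = 0xEA; 0x78 ⊕ 0xEA = 0x92.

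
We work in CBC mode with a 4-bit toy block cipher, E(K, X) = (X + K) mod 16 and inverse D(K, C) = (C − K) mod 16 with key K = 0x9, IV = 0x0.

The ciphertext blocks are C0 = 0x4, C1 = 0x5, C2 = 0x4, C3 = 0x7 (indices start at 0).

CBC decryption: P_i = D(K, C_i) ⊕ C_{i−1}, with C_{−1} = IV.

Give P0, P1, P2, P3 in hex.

P0 = 0xB, P1 = 0x8, P2 = 0xE, P3 = 0xA

P0: D(K, 0x4) = 0xB; 0xB ⊕ 0x0 = 0xB.
P1: D(K, 0x5) = 0xC; 0xC ⊕ 0x4 = 0x8.
P2: D(K, 0x4) = 0xB; 0xB ⊕ 0x5 = 0xE.
P3: D(K, 0x7) = 0xE; 0xE ⊕ 0x4 = 0xA.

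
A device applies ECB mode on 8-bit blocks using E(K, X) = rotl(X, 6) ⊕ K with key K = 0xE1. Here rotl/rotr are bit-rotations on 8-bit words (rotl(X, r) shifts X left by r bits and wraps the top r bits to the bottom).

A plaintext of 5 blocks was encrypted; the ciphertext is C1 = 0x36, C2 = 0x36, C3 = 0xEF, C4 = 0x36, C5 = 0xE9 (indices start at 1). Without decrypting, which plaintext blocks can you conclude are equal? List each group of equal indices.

P1 = P2 = P4

ECB encrypts each block independently with the same key, so equal ciphertext blocks imply equal plaintext blocks.
C1 = C2 = C4 = 0x36, so P1 = P2 = P4.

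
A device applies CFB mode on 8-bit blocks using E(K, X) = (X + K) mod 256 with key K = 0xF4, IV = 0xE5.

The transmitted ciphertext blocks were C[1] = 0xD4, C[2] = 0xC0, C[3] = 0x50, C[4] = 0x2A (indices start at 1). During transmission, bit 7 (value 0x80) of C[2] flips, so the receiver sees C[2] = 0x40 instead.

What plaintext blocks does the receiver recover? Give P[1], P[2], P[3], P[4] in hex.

CFB decryption: P_i = C_i ⊕ E(K, C_{i−1}), with C_{0} = IV.
Only C[2] changed, to 0x40. In CFB, a change in C_i flips the same bit in P_i and garbles P_{i+1}. Decrypting the received ciphertext:
P[1]: E(K, 0xE5) = 0xD9; 0xD4 ⊕ 0xD9 = 0x0D.
P[2]: E(K, 0xD4) = 0xC8; 0x40 ⊕ 0xC8 = 0x88.
P[3]: E(K, 0x40) = 0x34; 0x50 ⊕ 0x34 = 0x64.
P[4]: E(K, 0x50) = 0x44; 0x2A ⊕ 0x44 = 0x6E.
Blocks that differ from the original plaintext: P[2], P[3].

P[1] = 0x0D, P[2] = 0x88, P[3] = 0x64, P[4] = 0x6E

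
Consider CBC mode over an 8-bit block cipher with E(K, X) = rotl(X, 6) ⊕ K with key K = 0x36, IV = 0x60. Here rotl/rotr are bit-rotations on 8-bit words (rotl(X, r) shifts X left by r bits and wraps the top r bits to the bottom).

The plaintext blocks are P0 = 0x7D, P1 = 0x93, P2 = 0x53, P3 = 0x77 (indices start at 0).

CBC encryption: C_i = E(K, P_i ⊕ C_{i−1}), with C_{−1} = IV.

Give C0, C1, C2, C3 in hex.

C0 = 0x71, C1 = 0x8E, C2 = 0x41, C3 = 0xBB

C0: P0 ⊕ 0x60 = 0x1D; E(K, 0x1D) = 0x71.
C1: P1 ⊕ 0x71 = 0xE2; E(K, 0xE2) = 0x8E.
C2: P2 ⊕ 0x8E = 0xDD; E(K, 0xDD) = 0x41.
C3: P3 ⊕ 0x41 = 0x36; E(K, 0x36) = 0xBB.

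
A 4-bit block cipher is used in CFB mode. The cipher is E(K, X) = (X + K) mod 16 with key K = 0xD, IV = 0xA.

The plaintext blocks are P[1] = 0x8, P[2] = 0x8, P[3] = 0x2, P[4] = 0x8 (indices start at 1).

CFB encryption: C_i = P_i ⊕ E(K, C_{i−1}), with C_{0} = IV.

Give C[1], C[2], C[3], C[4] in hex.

C[1] = 0xF, C[2] = 0x4, C[3] = 0x3, C[4] = 0x8

C[1]: E(K, 0xA) = 0x7; 0x8 ⊕ 0x7 = 0xF.
C[2]: E(K, 0xF) = 0xC; 0x8 ⊕ 0xC = 0x4.
C[3]: E(K, 0x4) = 0x1; 0x2 ⊕ 0x1 = 0x3.
C[4]: E(K, 0x3) = 0x0; 0x8 ⊕ 0x0 = 0x8.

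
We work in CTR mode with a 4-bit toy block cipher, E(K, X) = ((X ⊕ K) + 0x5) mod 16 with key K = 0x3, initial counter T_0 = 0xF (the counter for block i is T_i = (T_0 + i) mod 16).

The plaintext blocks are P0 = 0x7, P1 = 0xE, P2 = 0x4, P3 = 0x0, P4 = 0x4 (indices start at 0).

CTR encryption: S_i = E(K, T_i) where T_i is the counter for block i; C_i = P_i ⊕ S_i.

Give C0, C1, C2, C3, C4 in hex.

C0 = 0x6, C1 = 0x6, C2 = 0x3, C3 = 0x6, C4 = 0x1

C0: T = 0xF, S = E(K, T) = 0x1; 0x7 ⊕ 0x1 = 0x6.
C1: T = 0x0, S = E(K, T) = 0x8; 0xE ⊕ 0x8 = 0x6.
C2: T = 0x1, S = E(K, T) = 0x7; 0x4 ⊕ 0x7 = 0x3.
C3: T = 0x2, S = E(K, T) = 0x6; 0x0 ⊕ 0x6 = 0x6.
C4: T = 0x3, S = E(K, T) = 0x5; 0x4 ⊕ 0x5 = 0x1.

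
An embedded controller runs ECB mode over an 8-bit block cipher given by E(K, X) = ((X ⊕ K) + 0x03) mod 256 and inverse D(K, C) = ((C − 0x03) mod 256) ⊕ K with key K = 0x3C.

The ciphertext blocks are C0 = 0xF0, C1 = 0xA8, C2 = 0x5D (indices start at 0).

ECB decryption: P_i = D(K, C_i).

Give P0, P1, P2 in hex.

P0 = 0xD1, P1 = 0x99, P2 = 0x66

P0: D(K, 0xF0) = 0xD1.
P1: D(K, 0xA8) = 0x99.
P2: D(K, 0x5D) = 0x66.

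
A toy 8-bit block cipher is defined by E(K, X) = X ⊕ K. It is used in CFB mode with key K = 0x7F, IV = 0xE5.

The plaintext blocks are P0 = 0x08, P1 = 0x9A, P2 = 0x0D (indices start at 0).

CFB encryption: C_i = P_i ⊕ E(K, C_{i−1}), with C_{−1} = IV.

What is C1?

C1 = 0x77

C0: E(K, 0xE5) = 0x9A; 0x08 ⊕ 0x9A = 0x92.
C1: E(K, 0x92) = 0xED; 0x9A ⊕ 0xED = 0x77.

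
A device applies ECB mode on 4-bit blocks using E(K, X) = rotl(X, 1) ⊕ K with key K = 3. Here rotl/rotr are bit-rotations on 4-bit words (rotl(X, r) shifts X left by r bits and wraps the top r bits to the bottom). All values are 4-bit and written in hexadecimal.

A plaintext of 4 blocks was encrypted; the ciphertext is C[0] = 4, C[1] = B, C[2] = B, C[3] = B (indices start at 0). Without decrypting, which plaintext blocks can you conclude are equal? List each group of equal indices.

P[1] = P[2] = P[3]

ECB encrypts each block independently with the same key, so equal ciphertext blocks imply equal plaintext blocks.
C[1] = C[2] = C[3] = B, so P[1] = P[2] = P[3].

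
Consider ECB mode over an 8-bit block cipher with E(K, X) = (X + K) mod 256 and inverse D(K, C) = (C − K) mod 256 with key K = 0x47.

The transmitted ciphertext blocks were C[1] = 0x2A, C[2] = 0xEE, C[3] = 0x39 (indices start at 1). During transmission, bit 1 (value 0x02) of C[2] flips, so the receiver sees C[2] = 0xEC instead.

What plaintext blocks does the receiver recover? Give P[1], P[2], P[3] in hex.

P[1] = 0xE3, P[2] = 0xA5, P[3] = 0xF2

ECB decryption: P_i = D(K, C_i).
Only C[2] changed, to 0xEC. In ECB, a change in C_i affects only P_i. Decrypting the received ciphertext:
P[1]: D(K, 0x2A) = 0xE3.
P[2]: D(K, 0xEC) = 0xA5.
P[3]: D(K, 0x39) = 0xF2.
Blocks that differ from the original plaintext: P[2].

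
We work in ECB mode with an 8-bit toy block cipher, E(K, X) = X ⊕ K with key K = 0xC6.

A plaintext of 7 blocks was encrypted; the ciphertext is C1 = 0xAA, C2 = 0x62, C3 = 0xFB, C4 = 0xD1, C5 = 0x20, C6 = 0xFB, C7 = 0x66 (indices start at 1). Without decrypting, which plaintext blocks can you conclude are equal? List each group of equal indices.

P3 = P6

ECB encrypts each block independently with the same key, so equal ciphertext blocks imply equal plaintext blocks.
C3 = C6 = 0xFB, so P3 = P6.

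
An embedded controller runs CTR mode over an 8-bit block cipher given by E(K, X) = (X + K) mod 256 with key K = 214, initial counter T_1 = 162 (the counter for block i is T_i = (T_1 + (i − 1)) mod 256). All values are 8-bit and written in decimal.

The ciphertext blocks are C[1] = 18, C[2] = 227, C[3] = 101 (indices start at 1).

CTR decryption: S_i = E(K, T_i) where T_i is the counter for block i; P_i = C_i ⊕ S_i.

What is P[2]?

P[2] = 154

P[2]: T = 163, S = E(K, T) = 121; 227 ⊕ 121 = 154.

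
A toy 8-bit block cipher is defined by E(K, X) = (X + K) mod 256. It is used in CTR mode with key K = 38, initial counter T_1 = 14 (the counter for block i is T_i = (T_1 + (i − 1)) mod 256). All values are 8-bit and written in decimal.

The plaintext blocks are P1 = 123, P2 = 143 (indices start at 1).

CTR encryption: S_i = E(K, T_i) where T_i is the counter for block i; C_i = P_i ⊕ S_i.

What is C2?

C1: T = 14, S = E(K, T) = 52; 123 ⊕ 52 = 79.
C2: T = 15, S = E(K, T) = 53; 143 ⊕ 53 = 186.

C2 = 186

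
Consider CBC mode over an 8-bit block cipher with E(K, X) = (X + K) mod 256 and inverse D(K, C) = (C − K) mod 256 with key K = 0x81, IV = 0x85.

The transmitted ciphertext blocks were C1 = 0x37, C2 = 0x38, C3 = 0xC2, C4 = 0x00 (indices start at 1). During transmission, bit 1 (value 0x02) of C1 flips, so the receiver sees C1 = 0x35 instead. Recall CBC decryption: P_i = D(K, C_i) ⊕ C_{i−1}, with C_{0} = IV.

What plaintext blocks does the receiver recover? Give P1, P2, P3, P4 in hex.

Only C1 changed, to 0x35. In CBC, a change in C_i garbles P_i and flips the same bit in P_{i+1}. Decrypting the received ciphertext:
P1: D(K, 0x35) = 0xB4; 0xB4 ⊕ 0x85 = 0x31.
P2: D(K, 0x38) = 0xB7; 0xB7 ⊕ 0x35 = 0x82.
P3: D(K, 0xC2) = 0x41; 0x41 ⊕ 0x38 = 0x79.
P4: D(K, 0x00) = 0x7F; 0x7F ⊕ 0xC2 = 0xBD.
Blocks that differ from the original plaintext: P1, P2.

P1 = 0x31, P2 = 0x82, P3 = 0x79, P4 = 0xBD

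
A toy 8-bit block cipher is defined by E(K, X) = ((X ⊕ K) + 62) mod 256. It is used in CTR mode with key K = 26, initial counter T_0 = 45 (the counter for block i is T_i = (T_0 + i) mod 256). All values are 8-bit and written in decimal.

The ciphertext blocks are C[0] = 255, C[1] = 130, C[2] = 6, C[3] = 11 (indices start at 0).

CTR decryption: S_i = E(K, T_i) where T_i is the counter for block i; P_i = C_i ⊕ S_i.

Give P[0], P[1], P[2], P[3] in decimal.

P[0] = 138, P[1] = 240, P[2] = 117, P[3] = 99

P[0]: T = 45, S = E(K, T) = 117; 255 ⊕ 117 = 138.
P[1]: T = 46, S = E(K, T) = 114; 130 ⊕ 114 = 240.
P[2]: T = 47, S = E(K, T) = 115; 6 ⊕ 115 = 117.
P[3]: T = 48, S = E(K, T) = 104; 11 ⊕ 104 = 99.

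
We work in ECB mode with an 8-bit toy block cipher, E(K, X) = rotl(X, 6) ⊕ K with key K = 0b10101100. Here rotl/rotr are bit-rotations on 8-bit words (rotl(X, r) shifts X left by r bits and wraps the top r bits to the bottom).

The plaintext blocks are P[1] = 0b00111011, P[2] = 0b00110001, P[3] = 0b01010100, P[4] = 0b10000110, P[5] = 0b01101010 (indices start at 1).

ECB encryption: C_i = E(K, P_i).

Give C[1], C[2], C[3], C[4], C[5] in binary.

C[1] = 0b01100010, C[2] = 0b11100000, C[3] = 0b10111001, C[4] = 0b00001101, C[5] = 0b00110110

C[1]: E(K, 0b00111011) = 0b01100010.
C[2]: E(K, 0b00110001) = 0b11100000.
C[3]: E(K, 0b01010100) = 0b10111001.
C[4]: E(K, 0b10000110) = 0b00001101.
C[5]: E(K, 0b01101010) = 0b00110110.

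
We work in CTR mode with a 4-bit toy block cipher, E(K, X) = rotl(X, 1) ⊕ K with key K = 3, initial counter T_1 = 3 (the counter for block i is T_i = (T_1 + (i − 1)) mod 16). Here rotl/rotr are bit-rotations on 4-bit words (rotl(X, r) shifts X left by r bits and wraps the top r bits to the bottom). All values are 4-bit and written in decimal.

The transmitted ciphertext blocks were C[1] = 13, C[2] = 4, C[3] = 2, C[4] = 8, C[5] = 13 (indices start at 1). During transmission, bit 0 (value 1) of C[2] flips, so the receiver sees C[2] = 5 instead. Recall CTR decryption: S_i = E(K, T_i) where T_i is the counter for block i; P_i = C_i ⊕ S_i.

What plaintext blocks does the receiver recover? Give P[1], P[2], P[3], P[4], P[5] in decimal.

Only C[2] changed, to 5. In CTR, a change in C_i flips the same bit in P_i only; the keystream is unaffected. Decrypting the received ciphertext:
P[1]: T = 3, S = E(K, T) = 5; 13 ⊕ 5 = 8.
P[2]: T = 4, S = E(K, T) = 11; 5 ⊕ 11 = 14.
P[3]: T = 5, S = E(K, T) = 9; 2 ⊕ 9 = 11.
P[4]: T = 6, S = E(K, T) = 15; 8 ⊕ 15 = 7.
P[5]: T = 7, S = E(K, T) = 13; 13 ⊕ 13 = 0.
Blocks that differ from the original plaintext: P[2].

P[1] = 8, P[2] = 14, P[3] = 11, P[4] = 7, P[5] = 0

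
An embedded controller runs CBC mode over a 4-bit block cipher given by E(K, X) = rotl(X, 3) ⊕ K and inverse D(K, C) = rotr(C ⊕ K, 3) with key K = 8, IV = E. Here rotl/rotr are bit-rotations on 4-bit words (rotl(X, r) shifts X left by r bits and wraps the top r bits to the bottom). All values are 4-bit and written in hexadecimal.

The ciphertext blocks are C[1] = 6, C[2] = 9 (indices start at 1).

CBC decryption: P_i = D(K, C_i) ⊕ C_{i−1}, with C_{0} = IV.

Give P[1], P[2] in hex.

P[1] = 3, P[2] = 4

P[1]: D(K, 6) = D; D ⊕ E = 3.
P[2]: D(K, 9) = 2; 2 ⊕ 6 = 4.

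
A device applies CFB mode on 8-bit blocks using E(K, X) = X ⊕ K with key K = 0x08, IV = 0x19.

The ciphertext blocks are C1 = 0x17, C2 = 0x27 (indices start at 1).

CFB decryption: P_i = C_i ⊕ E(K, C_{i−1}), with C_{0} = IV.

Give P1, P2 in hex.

P1 = 0x06, P2 = 0x38

P1: E(K, 0x19) = 0x11; 0x17 ⊕ 0x11 = 0x06.
P2: E(K, 0x17) = 0x1F; 0x27 ⊕ 0x1F = 0x38.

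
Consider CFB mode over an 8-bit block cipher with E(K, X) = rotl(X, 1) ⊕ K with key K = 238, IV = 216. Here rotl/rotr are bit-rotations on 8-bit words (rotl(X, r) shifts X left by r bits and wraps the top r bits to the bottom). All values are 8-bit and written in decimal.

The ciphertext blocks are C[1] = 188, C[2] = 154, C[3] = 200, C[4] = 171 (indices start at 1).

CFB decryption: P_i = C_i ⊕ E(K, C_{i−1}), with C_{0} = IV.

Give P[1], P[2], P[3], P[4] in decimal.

P[1]: E(K, 216) = 95; 188 ⊕ 95 = 227.
P[2]: E(K, 188) = 151; 154 ⊕ 151 = 13.
P[3]: E(K, 154) = 219; 200 ⊕ 219 = 19.
P[4]: E(K, 200) = 127; 171 ⊕ 127 = 212.

P[1] = 227, P[2] = 13, P[3] = 19, P[4] = 212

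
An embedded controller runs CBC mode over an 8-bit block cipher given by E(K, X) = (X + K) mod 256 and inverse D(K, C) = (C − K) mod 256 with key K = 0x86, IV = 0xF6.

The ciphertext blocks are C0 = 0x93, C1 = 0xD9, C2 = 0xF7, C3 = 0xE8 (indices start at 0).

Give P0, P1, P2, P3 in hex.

CBC decryption: P_i = D(K, C_i) ⊕ C_{i−1}, with C_{−1} = IV.
P0: D(K, 0x93) = 0x0D; 0x0D ⊕ 0xF6 = 0xFB.
P1: D(K, 0xD9) = 0x53; 0x53 ⊕ 0x93 = 0xC0.
P2: D(K, 0xF7) = 0x71; 0x71 ⊕ 0xD9 = 0xA8.
P3: D(K, 0xE8) = 0x62; 0x62 ⊕ 0xF7 = 0x95.

P0 = 0xFB, P1 = 0xC0, P2 = 0xA8, P3 = 0x95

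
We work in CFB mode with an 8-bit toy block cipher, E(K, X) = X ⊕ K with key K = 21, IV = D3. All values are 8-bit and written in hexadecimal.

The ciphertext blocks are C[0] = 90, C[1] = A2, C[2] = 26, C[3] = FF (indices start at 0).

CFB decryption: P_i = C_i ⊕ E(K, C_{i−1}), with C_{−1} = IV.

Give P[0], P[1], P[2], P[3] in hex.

P[0]: E(K, D3) = F2; 90 ⊕ F2 = 62.
P[1]: E(K, 90) = B1; A2 ⊕ B1 = 13.
P[2]: E(K, A2) = 83; 26 ⊕ 83 = A5.
P[3]: E(K, 26) = 07; FF ⊕ 07 = F8.

P[0] = 62, P[1] = 13, P[2] = A5, P[3] = F8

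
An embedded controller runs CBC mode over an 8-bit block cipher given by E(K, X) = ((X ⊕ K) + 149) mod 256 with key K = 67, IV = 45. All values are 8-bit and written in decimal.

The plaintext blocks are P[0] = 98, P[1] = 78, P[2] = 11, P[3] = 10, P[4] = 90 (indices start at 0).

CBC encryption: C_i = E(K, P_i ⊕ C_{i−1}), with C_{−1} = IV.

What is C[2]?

C[2] = 158

C[0]: P[0] ⊕ 45 = 79; E(K, 79) = 161.
C[1]: P[1] ⊕ 161 = 239; E(K, 239) = 65.
C[2]: P[2] ⊕ 65 = 74; E(K, 74) = 158.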